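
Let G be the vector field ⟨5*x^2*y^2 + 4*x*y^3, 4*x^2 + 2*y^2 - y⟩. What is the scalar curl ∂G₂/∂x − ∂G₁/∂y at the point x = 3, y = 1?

-102

∂G₂/∂x = 8*x
∂G₁/∂y = 10*x^2*y + 12*x*y^2
Scalar curl = -10*x^2*y - 12*x*y^2 + 8*x
At (3, 1): -102.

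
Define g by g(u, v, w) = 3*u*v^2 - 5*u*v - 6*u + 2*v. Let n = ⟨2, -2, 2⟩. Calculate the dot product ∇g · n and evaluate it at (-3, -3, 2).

∂g/∂u = 3*v^2 - 5*v - 6
∂g/∂v = 6*u*v - 5*u + 2
∂g/∂w = 0
∇g at (-3, -3, 2) = (36, 71, 0)
∇g · n = (36)(2) + (71)(-2) + (0)(2) = -70

-70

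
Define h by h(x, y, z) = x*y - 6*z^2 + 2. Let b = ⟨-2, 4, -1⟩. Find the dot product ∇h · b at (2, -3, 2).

∂h/∂x = y
∂h/∂y = x
∂h/∂z = -12*z
∇h at (2, -3, 2) = (-3, 2, -24)
∇h · b = (-3)(-2) + (2)(4) + (-24)(-1) = 38

38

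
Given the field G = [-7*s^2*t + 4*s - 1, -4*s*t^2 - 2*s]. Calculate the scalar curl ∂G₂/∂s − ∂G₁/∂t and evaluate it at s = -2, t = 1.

∂G₂/∂s = -4*t^2 - 2
∂G₁/∂t = -7*s^2
Scalar curl = 7*s^2 - 4*t^2 - 2
At (-2, 1): 22.

22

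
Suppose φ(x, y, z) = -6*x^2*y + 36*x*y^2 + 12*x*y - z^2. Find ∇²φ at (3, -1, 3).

∂²φ/∂x² = -12*y
∂²φ/∂y² = 72*x
∂²φ/∂z² = -2
∇²φ = 72*x - 12*y - 2
At (3, -1, 3): 226.

226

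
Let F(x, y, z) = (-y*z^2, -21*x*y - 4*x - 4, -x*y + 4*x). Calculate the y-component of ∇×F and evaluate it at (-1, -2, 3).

6

(∇×F)_2 = ∂F₁/∂z − ∂F₃/∂x
= -2*y*z − (-y + 4)
= -2*y*z + y - 4
At (-1, -2, 3): 6.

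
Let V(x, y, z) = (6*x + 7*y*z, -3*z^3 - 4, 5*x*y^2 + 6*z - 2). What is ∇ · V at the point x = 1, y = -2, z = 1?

12

∂V₁/∂x = 6
∂V₂/∂y = 0
∂V₃/∂z = 6
∇·V = 12
At (1, -2, 1): 12.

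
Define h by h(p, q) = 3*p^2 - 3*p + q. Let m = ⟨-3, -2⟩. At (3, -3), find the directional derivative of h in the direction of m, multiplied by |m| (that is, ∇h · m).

-47

∂h/∂p = 6*p - 3
∂h/∂q = 1
∇h at (3, -3) = (15, 1)
∇h · m = (15)(-3) + (1)(-2) = -47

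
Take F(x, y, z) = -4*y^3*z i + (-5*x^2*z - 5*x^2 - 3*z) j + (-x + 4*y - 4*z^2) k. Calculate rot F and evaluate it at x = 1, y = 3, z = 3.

(12, -107, 284)

(∇×F)₁ = ∂F₃/∂y − ∂F₂/∂z = 5*x^2 + 7
(∇×F)₂ = ∂F₁/∂z − ∂F₃/∂x = -4*y^3 + 1
(∇×F)₃ = ∂F₂/∂x − ∂F₁/∂y = -10*x*z - 10*x + 12*y^2*z
∇×F = (5*x^2 + 7, -4*y^3 + 1, -10*x*z - 10*x + 12*y^2*z)
At (1, 3, 3): (12, -107, 284).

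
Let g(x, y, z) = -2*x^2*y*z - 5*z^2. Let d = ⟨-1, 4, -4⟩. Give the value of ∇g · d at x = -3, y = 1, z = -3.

∂g/∂x = -4*x*y*z
∂g/∂y = -2*x^2*z
∂g/∂z = -2*x^2*y - 10*z
∇g at (-3, 1, -3) = (-36, 54, 12)
∇g · d = (-36)(-1) + (54)(4) + (12)(-4) = 204

204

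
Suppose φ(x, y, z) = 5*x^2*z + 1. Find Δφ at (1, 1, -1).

∂²φ/∂x² = 10*z
∂²φ/∂y² = 0
∂²φ/∂z² = 0
∇²φ = 10*z
At (1, 1, -1): -10.

-10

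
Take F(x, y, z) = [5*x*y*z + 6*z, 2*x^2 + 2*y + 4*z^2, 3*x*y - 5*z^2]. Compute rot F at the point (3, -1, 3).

(-15, -6, -33)

(∇×F)₁ = ∂F₃/∂y − ∂F₂/∂z = 3*x - 8*z
(∇×F)₂ = ∂F₁/∂z − ∂F₃/∂x = 5*x*y - 3*y + 6
(∇×F)₃ = ∂F₂/∂x − ∂F₁/∂y = -5*x*z + 4*x
∇×F = (3*x - 8*z, 5*x*y - 3*y + 6, -5*x*z + 4*x)
At (3, -1, 3): (-15, -6, -33).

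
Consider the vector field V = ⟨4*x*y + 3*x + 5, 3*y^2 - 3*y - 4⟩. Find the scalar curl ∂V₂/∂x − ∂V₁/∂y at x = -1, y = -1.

∂V₂/∂x = 0
∂V₁/∂y = 4*x
Scalar curl = -4*x
At (-1, -1): 4.

4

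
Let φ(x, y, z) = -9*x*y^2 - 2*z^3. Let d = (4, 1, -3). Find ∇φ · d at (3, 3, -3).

∂φ/∂x = -9*y^2
∂φ/∂y = -18*x*y
∂φ/∂z = -6*z^2
∇φ at (3, 3, -3) = (-81, -162, -54)
∇φ · d = (-81)(4) + (-162)(1) + (-54)(-3) = -324

-324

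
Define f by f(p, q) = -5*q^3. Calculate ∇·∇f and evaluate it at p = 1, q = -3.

∂²f/∂p² = 0
∂²f/∂q² = -30*q
∇²f = -30*q
At (1, -3): 90.

90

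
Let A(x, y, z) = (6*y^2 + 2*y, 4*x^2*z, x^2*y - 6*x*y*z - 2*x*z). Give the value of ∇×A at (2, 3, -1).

(0, -32, -54)

(∇×A)₁ = ∂A₃/∂y − ∂A₂/∂z = -3*x^2 - 6*x*z
(∇×A)₂ = ∂A₁/∂z − ∂A₃/∂x = -2*x*y + 6*y*z + 2*z
(∇×A)₃ = ∂A₂/∂x − ∂A₁/∂y = 8*x*z - 12*y - 2
∇×A = (-3*x^2 - 6*x*z, -2*x*y + 6*y*z + 2*z, 8*x*z - 12*y - 2)
At (2, 3, -1): (0, -32, -54).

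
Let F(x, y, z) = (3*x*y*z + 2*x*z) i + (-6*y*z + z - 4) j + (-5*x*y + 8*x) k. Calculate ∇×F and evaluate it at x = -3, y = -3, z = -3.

(∇×F)₁ = ∂F₃/∂y − ∂F₂/∂z = -5*x + 6*y - 1
(∇×F)₂ = ∂F₁/∂z − ∂F₃/∂x = 3*x*y + 2*x + 5*y - 8
(∇×F)₃ = ∂F₂/∂x − ∂F₁/∂y = -3*x*z
∇×F = (-5*x + 6*y - 1, 3*x*y + 2*x + 5*y - 8, -3*x*z)
At (-3, -3, -3): (-4, -2, -27).

(-4, -2, -27)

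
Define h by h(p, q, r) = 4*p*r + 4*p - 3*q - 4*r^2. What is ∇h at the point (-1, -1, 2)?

(12, -3, -20)

∂h/∂p = 4*r + 4
∂h/∂q = -3
∂h/∂r = 4*p - 8*r
∇h = (4*r + 4, -3, 4*p - 8*r)
At (-1, -1, 2): (12, -3, -20).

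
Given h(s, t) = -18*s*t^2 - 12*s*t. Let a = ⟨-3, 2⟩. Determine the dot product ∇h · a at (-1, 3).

834

∂h/∂s = -18*t^2 - 12*t
∂h/∂t = -36*s*t - 12*s
∇h at (-1, 3) = (-198, 120)
∇h · a = (-198)(-3) + (120)(2) = 834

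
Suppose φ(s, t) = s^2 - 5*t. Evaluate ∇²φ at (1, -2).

∂²φ/∂s² = 2
∂²φ/∂t² = 0
∇²φ = 2
At (1, -2): 2.

2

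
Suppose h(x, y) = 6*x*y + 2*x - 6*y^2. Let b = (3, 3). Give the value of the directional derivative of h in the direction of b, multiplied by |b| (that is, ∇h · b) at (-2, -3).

24

∂h/∂x = 6*y + 2
∂h/∂y = 6*x - 12*y
∇h at (-2, -3) = (-16, 24)
∇h · b = (-16)(3) + (24)(3) = 24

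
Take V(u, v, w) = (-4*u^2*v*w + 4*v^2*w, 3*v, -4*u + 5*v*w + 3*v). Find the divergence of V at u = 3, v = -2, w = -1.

∂V₁/∂u = -8*u*v*w
∂V₂/∂v = 3
∂V₃/∂w = 5*v
∇·V = -8*u*v*w + 5*v + 3
At (3, -2, -1): -55.

-55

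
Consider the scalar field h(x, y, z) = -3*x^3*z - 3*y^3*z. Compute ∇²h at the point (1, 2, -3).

∂²h/∂x² = -18*x*z
∂²h/∂y² = -18*y*z
∂²h/∂z² = 0
∇²h = -18*x*z - 18*y*z
At (1, 2, -3): 162.

162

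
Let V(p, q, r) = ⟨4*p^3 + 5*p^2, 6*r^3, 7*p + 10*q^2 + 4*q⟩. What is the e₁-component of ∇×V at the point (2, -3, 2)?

-128

(∇×V)_1 = ∂V₃/∂q − ∂V₂/∂r
= 20*q + 4 − (18*r^2)
= 20*q - 18*r^2 + 4
At (2, -3, 2): -128.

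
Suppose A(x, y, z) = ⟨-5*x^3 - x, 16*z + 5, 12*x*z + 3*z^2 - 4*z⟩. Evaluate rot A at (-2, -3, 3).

(∇×A)₁ = ∂A₃/∂y − ∂A₂/∂z = -16
(∇×A)₂ = ∂A₁/∂z − ∂A₃/∂x = -12*z
(∇×A)₃ = ∂A₂/∂x − ∂A₁/∂y = 0
∇×A = (-16, -12*z, 0)
At (-2, -3, 3): (-16, -36, 0).

(-16, -36, 0)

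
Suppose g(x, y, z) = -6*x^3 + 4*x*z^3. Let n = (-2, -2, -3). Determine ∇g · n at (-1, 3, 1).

∂g/∂x = -18*x^2 + 4*z^3
∂g/∂y = 0
∂g/∂z = 12*x*z^2
∇g at (-1, 3, 1) = (-14, 0, -12)
∇g · n = (-14)(-2) + (0)(-2) + (-12)(-3) = 64

64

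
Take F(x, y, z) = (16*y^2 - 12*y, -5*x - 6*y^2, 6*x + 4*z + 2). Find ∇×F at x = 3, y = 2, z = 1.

(∇×F)₁ = ∂F₃/∂y − ∂F₂/∂z = 0
(∇×F)₂ = ∂F₁/∂z − ∂F₃/∂x = -6
(∇×F)₃ = ∂F₂/∂x − ∂F₁/∂y = -32*y + 7
∇×F = (0, -6, -32*y + 7)
At (3, 2, 1): (0, -6, -57).

(0, -6, -57)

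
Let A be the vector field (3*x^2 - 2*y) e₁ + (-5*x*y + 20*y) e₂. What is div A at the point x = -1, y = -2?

19

∂A₁/∂x = 6*x
∂A₂/∂y = -5*x + 20
∇·A = x + 20
At (-1, -2): 19.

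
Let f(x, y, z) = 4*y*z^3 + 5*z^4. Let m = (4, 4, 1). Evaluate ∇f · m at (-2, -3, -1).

∂f/∂x = 0
∂f/∂y = 4*z^3
∂f/∂z = 12*y*z^2 + 20*z^3
∇f at (-2, -3, -1) = (0, -4, -56)
∇f · m = (0)(4) + (-4)(4) + (-56)(1) = -72

-72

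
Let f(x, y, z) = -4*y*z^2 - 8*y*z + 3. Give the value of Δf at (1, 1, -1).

∂²f/∂x² = 0
∂²f/∂y² = 0
∂²f/∂z² = -8*y
∇²f = -8*y
At (1, 1, -1): -8.

-8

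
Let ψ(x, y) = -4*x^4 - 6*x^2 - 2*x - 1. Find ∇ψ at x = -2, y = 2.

∂ψ/∂x = -16*x^3 - 12*x - 2
∂ψ/∂y = 0
∇ψ = (-16*x^3 - 12*x - 2, 0)
At (-2, 2): (150, 0).

(150, 0)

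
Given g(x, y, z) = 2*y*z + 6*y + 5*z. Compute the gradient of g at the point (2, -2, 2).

(0, 10, 1)

∂g/∂x = 0
∂g/∂y = 2*z + 6
∂g/∂z = 2*y + 5
∇g = (0, 2*z + 6, 2*y + 5)
At (2, -2, 2): (0, 10, 1).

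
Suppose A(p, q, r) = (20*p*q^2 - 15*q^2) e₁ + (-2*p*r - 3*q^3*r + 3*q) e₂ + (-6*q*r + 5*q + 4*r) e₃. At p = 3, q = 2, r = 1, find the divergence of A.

∂A₁/∂p = 20*q^2
∂A₂/∂q = -9*q^2*r + 3
∂A₃/∂r = -6*q + 4
∇·A = -9*q^2*r + 20*q^2 - 6*q + 7
At (3, 2, 1): 39.

39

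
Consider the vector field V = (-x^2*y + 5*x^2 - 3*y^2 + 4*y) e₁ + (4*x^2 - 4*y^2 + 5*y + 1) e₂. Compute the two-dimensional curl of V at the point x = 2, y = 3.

∂V₂/∂x = 8*x
∂V₁/∂y = -x^2 - 6*y + 4
Scalar curl = x^2 + 8*x + 6*y - 4
At (2, 3): 34.

34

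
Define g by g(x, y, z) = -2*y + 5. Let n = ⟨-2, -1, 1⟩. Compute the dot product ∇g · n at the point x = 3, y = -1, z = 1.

∂g/∂x = 0
∂g/∂y = -2
∂g/∂z = 0
∇g at (3, -1, 1) = (0, -2, 0)
∇g · n = (0)(-2) + (-2)(-1) + (0)(1) = 2

2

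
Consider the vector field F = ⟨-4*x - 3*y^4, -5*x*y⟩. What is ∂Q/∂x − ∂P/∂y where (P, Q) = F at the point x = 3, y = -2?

-86

∂F₂/∂x = -5*y
∂F₁/∂y = -12*y^3
Scalar curl = 12*y^3 - 5*y
At (3, -2): -86.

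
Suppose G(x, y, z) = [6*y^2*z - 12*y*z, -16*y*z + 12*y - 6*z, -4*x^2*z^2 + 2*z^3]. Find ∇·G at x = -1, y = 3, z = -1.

42

∂G₁/∂x = 0
∂G₂/∂y = -16*z + 12
∂G₃/∂z = -8*x^2*z + 6*z^2
∇·G = -8*x^2*z + 6*z^2 - 16*z + 12
At (-1, 3, -1): 42.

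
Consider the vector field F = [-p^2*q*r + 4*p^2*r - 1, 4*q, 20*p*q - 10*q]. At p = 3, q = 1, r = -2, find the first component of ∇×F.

50

(∇×F)_1 = ∂F₃/∂q − ∂F₂/∂r
= 20*p - 10 − (0)
= 20*p - 10
At (3, 1, -2): 50.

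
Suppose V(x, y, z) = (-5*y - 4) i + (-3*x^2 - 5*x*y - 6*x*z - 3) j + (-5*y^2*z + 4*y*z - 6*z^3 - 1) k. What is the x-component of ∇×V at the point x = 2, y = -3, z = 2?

(∇×V)_1 = ∂V₃/∂y − ∂V₂/∂z
= -10*y*z + 4*z − (-6*x)
= 6*x - 10*y*z + 4*z
At (2, -3, 2): 80.

80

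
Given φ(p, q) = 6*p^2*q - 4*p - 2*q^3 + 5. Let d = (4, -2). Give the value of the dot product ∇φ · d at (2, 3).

∂φ/∂p = 12*p*q - 4
∂φ/∂q = 6*p^2 - 6*q^2
∇φ at (2, 3) = (68, -30)
∇φ · d = (68)(4) + (-30)(-2) = 332

332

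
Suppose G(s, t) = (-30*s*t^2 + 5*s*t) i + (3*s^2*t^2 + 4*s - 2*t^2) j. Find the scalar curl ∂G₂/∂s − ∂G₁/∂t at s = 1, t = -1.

∂G₂/∂s = 6*s*t^2 + 4
∂G₁/∂t = -60*s*t + 5*s
Scalar curl = 6*s*t^2 + 60*s*t - 5*s + 4
At (1, -1): -55.

-55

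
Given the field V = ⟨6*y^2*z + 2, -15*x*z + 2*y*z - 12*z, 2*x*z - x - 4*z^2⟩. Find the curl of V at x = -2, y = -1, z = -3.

(-16, 13, 9)

(∇×V)₁ = ∂V₃/∂y − ∂V₂/∂z = 15*x - 2*y + 12
(∇×V)₂ = ∂V₁/∂z − ∂V₃/∂x = 6*y^2 - 2*z + 1
(∇×V)₃ = ∂V₂/∂x − ∂V₁/∂y = -12*y*z - 15*z
∇×V = (15*x - 2*y + 12, 6*y^2 - 2*z + 1, -12*y*z - 15*z)
At (-2, -1, -3): (-16, 13, 9).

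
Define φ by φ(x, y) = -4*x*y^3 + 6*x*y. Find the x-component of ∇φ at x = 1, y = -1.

(∇φ)_1 = ∂φ/∂x = -4*y^3 + 6*y
At (1, -1): -2.

-2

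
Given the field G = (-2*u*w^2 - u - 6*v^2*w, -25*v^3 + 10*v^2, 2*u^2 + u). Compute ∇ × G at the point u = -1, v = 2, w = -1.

(∇×G)₁ = ∂G₃/∂v − ∂G₂/∂w = 0
(∇×G)₂ = ∂G₁/∂w − ∂G₃/∂u = -4*u*w - 4*u - 6*v^2 - 1
(∇×G)₃ = ∂G₂/∂u − ∂G₁/∂v = 12*v*w
∇×G = (0, -4*u*w - 4*u - 6*v^2 - 1, 12*v*w)
At (-1, 2, -1): (0, -25, -24).

(0, -25, -24)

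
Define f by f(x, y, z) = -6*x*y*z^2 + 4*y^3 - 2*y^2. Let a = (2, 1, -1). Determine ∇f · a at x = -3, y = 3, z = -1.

186

∂f/∂x = -6*y*z^2
∂f/∂y = -6*x*z^2 + 12*y^2 - 4*y
∂f/∂z = -12*x*y*z
∇f at (-3, 3, -1) = (-18, 114, -108)
∇f · a = (-18)(2) + (114)(1) + (-108)(-1) = 186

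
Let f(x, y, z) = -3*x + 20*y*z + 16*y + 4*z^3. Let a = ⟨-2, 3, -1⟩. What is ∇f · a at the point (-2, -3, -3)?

∂f/∂x = -3
∂f/∂y = 20*z + 16
∂f/∂z = 20*y + 12*z^2
∇f at (-2, -3, -3) = (-3, -44, 48)
∇f · a = (-3)(-2) + (-44)(3) + (48)(-1) = -174

-174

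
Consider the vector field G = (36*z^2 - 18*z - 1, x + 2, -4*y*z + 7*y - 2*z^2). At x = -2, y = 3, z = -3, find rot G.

(∇×G)₁ = ∂G₃/∂y − ∂G₂/∂z = -4*z + 7
(∇×G)₂ = ∂G₁/∂z − ∂G₃/∂x = 72*z - 18
(∇×G)₃ = ∂G₂/∂x − ∂G₁/∂y = 1
∇×G = (-4*z + 7, 72*z - 18, 1)
At (-2, 3, -3): (19, -234, 1).

(19, -234, 1)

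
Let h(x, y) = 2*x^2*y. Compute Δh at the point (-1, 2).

∂²h/∂x² = 4*y
∂²h/∂y² = 0
∇²h = 4*y
At (-1, 2): 8.

8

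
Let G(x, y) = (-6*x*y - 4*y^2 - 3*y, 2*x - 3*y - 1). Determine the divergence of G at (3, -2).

∂G₁/∂x = -6*y
∂G₂/∂y = -3
∇·G = -6*y - 3
At (3, -2): 9.

9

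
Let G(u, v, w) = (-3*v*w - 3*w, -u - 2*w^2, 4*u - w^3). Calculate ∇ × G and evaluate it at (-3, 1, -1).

(∇×G)₁ = ∂G₃/∂v − ∂G₂/∂w = 4*w
(∇×G)₂ = ∂G₁/∂w − ∂G₃/∂u = -3*v - 7
(∇×G)₃ = ∂G₂/∂u − ∂G₁/∂v = 3*w - 1
∇×G = (4*w, -3*v - 7, 3*w - 1)
At (-3, 1, -1): (-4, -10, -4).

(-4, -10, -4)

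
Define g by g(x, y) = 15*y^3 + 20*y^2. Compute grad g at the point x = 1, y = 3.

∂g/∂x = 0
∂g/∂y = 45*y^2 + 40*y
∇g = (0, 45*y^2 + 40*y)
At (1, 3): (0, 525).

(0, 525)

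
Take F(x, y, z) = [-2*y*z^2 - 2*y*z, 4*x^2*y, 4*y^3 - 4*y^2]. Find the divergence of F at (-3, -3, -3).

∂F₁/∂x = 0
∂F₂/∂y = 4*x^2
∂F₃/∂z = 0
∇·F = 4*x^2
At (-3, -3, -3): 36.

36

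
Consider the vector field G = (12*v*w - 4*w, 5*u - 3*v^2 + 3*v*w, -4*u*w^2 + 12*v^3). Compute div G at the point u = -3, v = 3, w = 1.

9

∂G₁/∂u = 0
∂G₂/∂v = -6*v + 3*w
∂G₃/∂w = -8*u*w
∇·G = -8*u*w - 6*v + 3*w
At (-3, 3, 1): 9.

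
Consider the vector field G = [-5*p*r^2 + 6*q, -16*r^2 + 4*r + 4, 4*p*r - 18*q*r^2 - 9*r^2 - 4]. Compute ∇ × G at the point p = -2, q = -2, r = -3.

(∇×G)₁ = ∂G₃/∂q − ∂G₂/∂r = -18*r^2 + 32*r - 4
(∇×G)₂ = ∂G₁/∂r − ∂G₃/∂p = -10*p*r - 4*r
(∇×G)₃ = ∂G₂/∂p − ∂G₁/∂q = -6
∇×G = (-18*r^2 + 32*r - 4, -10*p*r - 4*r, -6)
At (-2, -2, -3): (-262, -48, -6).

(-262, -48, -6)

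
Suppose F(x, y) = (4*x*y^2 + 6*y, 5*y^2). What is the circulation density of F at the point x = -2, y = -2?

∂F₂/∂x = 0
∂F₁/∂y = 8*x*y + 6
Scalar curl = -8*x*y - 6
At (-2, -2): -38.

-38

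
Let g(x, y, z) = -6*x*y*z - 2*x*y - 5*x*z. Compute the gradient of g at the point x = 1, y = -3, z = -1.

∂g/∂x = -6*y*z - 2*y - 5*z
∂g/∂y = -6*x*z - 2*x
∂g/∂z = -6*x*y - 5*x
∇g = (-6*y*z - 2*y - 5*z, -6*x*z - 2*x, -6*x*y - 5*x)
At (1, -3, -1): (-7, 4, 13).

(-7, 4, 13)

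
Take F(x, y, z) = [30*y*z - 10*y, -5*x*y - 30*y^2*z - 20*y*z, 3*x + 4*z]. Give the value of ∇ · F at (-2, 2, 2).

∂F₁/∂x = 0
∂F₂/∂y = -5*x - 60*y*z - 20*z
∂F₃/∂z = 4
∇·F = -5*x - 60*y*z - 20*z + 4
At (-2, 2, 2): -266.

-266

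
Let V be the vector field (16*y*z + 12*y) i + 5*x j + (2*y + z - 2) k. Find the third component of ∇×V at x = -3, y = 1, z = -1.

9

(∇×V)_3 = ∂V₂/∂x − ∂V₁/∂y
= 5 − (16*z + 12)
= -16*z - 7
At (-3, 1, -1): 9.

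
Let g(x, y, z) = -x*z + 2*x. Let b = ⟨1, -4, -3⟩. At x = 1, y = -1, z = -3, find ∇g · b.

∂g/∂x = -z + 2
∂g/∂y = 0
∂g/∂z = -x
∇g at (1, -1, -3) = (5, 0, -1)
∇g · b = (5)(1) + (0)(-4) + (-1)(-3) = 8

8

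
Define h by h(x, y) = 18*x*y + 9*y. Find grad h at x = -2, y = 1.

(18, -27)

∂h/∂x = 18*y
∂h/∂y = 18*x + 9
∇h = (18*y, 18*x + 9)
At (-2, 1): (18, -27).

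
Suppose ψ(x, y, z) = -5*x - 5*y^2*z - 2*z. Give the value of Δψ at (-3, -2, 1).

-10

∂²ψ/∂x² = 0
∂²ψ/∂y² = -10*z
∂²ψ/∂z² = 0
∇²ψ = -10*z
At (-3, -2, 1): -10.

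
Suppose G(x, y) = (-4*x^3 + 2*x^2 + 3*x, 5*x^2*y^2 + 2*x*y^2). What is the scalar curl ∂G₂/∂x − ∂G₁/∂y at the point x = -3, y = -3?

-252

∂G₂/∂x = 10*x*y^2 + 2*y^2
∂G₁/∂y = 0
Scalar curl = 10*x*y^2 + 2*y^2
At (-3, -3): -252.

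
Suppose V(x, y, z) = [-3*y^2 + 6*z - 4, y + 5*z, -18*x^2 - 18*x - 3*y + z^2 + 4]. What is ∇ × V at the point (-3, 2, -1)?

(-8, -84, 12)

(∇×V)₁ = ∂V₃/∂y − ∂V₂/∂z = -8
(∇×V)₂ = ∂V₁/∂z − ∂V₃/∂x = 36*x + 24
(∇×V)₃ = ∂V₂/∂x − ∂V₁/∂y = 6*y
∇×V = (-8, 36*x + 24, 6*y)
At (-3, 2, -1): (-8, -84, 12).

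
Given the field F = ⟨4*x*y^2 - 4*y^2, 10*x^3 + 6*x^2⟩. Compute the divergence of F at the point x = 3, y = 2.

∂F₁/∂x = 4*y^2
∂F₂/∂y = 0
∇·F = 4*y^2
At (3, 2): 16.

16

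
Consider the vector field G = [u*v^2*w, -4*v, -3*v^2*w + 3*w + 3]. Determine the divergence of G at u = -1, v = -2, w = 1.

∂G₁/∂u = v^2*w
∂G₂/∂v = -4
∂G₃/∂w = -3*v^2 + 3
∇·G = v^2*w - 3*v^2 - 1
At (-1, -2, 1): -9.

-9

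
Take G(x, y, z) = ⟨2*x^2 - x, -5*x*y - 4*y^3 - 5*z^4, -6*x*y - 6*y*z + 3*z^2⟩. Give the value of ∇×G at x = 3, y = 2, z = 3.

(504, 12, -10)

(∇×G)₁ = ∂G₃/∂y − ∂G₂/∂z = -6*x + 20*z^3 - 6*z
(∇×G)₂ = ∂G₁/∂z − ∂G₃/∂x = 6*y
(∇×G)₃ = ∂G₂/∂x − ∂G₁/∂y = -5*y
∇×G = (-6*x + 20*z^3 - 6*z, 6*y, -5*y)
At (3, 2, 3): (504, 12, -10).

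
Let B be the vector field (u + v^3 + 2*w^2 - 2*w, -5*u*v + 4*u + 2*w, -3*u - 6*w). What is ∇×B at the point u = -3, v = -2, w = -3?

(∇×B)₁ = ∂B₃/∂v − ∂B₂/∂w = -2
(∇×B)₂ = ∂B₁/∂w − ∂B₃/∂u = 4*w + 1
(∇×B)₃ = ∂B₂/∂u − ∂B₁/∂v = -3*v^2 - 5*v + 4
∇×B = (-2, 4*w + 1, -3*v^2 - 5*v + 4)
At (-3, -2, -3): (-2, -11, 2).

(-2, -11, 2)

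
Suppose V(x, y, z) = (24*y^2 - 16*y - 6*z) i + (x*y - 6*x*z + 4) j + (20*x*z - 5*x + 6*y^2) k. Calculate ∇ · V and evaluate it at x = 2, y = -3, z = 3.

∂V₁/∂x = 0
∂V₂/∂y = x
∂V₃/∂z = 20*x
∇·V = 21*x
At (2, -3, 3): 42.

42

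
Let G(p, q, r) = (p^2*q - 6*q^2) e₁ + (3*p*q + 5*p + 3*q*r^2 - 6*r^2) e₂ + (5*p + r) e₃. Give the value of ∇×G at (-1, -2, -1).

(∇×G)₁ = ∂G₃/∂q − ∂G₂/∂r = -6*q*r + 12*r
(∇×G)₂ = ∂G₁/∂r − ∂G₃/∂p = -5
(∇×G)₃ = ∂G₂/∂p − ∂G₁/∂q = -p^2 + 15*q + 5
∇×G = (-6*q*r + 12*r, -5, -p^2 + 15*q + 5)
At (-1, -2, -1): (-24, -5, -26).

(-24, -5, -26)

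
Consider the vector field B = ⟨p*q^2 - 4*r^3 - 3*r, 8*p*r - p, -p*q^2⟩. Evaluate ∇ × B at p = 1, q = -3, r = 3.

(-2, -102, 29)

(∇×B)₁ = ∂B₃/∂q − ∂B₂/∂r = -2*p*q - 8*p
(∇×B)₂ = ∂B₁/∂r − ∂B₃/∂p = q^2 - 12*r^2 - 3
(∇×B)₃ = ∂B₂/∂p − ∂B₁/∂q = -2*p*q + 8*r - 1
∇×B = (-2*p*q - 8*p, q^2 - 12*r^2 - 3, -2*p*q + 8*r - 1)
At (1, -3, 3): (-2, -102, 29).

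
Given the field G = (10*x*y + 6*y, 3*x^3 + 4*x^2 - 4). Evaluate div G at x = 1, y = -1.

-10

∂G₁/∂x = 10*y
∂G₂/∂y = 0
∇·G = 10*y
At (1, -1): -10.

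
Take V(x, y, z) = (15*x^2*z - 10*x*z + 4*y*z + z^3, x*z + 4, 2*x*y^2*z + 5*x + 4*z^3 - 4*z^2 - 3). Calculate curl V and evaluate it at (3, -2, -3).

(∇×V)₁ = ∂V₃/∂y − ∂V₂/∂z = 4*x*y*z - x
(∇×V)₂ = ∂V₁/∂z − ∂V₃/∂x = 15*x^2 - 10*x - 2*y^2*z + 4*y + 3*z^2 - 5
(∇×V)₃ = ∂V₂/∂x − ∂V₁/∂y = -3*z
∇×V = (4*x*y*z - x, 15*x^2 - 10*x - 2*y^2*z + 4*y + 3*z^2 - 5, -3*z)
At (3, -2, -3): (69, 143, 9).

(69, 143, 9)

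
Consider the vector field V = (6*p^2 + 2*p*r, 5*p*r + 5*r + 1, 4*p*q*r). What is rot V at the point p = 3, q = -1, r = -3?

(-56, -6, -15)

(∇×V)₁ = ∂V₃/∂q − ∂V₂/∂r = 4*p*r - 5*p - 5
(∇×V)₂ = ∂V₁/∂r − ∂V₃/∂p = 2*p - 4*q*r
(∇×V)₃ = ∂V₂/∂p − ∂V₁/∂q = 5*r
∇×V = (4*p*r - 5*p - 5, 2*p - 4*q*r, 5*r)
At (3, -1, -3): (-56, -6, -15).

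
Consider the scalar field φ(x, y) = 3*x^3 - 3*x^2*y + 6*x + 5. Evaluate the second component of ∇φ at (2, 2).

-12

(∇φ)_2 = ∂φ/∂y = -3*x^2
At (2, 2): -12.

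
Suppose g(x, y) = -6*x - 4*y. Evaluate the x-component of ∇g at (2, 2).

-6

(∇g)_1 = ∂g/∂x = -6
At (2, 2): -6.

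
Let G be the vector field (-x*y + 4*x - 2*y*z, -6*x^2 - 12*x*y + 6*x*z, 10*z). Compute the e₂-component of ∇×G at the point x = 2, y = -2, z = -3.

4

(∇×G)_2 = ∂G₁/∂z − ∂G₃/∂x
= -2*y − (0)
= -2*y
At (2, -2, -3): 4.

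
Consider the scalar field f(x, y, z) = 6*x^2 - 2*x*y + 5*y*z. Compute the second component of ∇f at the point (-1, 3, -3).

-13

(∇f)_2 = ∂f/∂y = -2*x + 5*z
At (-1, 3, -3): -13.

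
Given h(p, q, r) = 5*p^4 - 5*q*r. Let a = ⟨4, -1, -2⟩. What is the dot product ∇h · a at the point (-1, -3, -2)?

-120

∂h/∂p = 20*p^3
∂h/∂q = -5*r
∂h/∂r = -5*q
∇h at (-1, -3, -2) = (-20, 10, 15)
∇h · a = (-20)(4) + (10)(-1) + (15)(-2) = -120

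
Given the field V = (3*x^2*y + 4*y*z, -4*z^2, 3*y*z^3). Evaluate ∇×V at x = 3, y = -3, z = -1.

(∇×V)₁ = ∂V₃/∂y − ∂V₂/∂z = 3*z^3 + 8*z
(∇×V)₂ = ∂V₁/∂z − ∂V₃/∂x = 4*y
(∇×V)₃ = ∂V₂/∂x − ∂V₁/∂y = -3*x^2 - 4*z
∇×V = (3*z^3 + 8*z, 4*y, -3*x^2 - 4*z)
At (3, -3, -1): (-11, -12, -23).

(-11, -12, -23)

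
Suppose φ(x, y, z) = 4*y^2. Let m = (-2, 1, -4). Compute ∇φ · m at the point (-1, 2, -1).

16

∂φ/∂x = 0
∂φ/∂y = 8*y
∂φ/∂z = 0
∇φ at (-1, 2, -1) = (0, 16, 0)
∇φ · m = (0)(-2) + (16)(1) + (0)(-4) = 16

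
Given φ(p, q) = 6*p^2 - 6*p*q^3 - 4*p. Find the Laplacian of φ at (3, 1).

∂²φ/∂p² = 12
∂²φ/∂q² = -36*p*q
∇²φ = -36*p*q + 12
At (3, 1): -96.

-96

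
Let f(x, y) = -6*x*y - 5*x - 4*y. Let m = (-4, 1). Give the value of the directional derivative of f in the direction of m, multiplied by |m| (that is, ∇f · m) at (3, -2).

∂f/∂x = -6*y - 5
∂f/∂y = -6*x - 4
∇f at (3, -2) = (7, -22)
∇f · m = (7)(-4) + (-22)(1) = -50

-50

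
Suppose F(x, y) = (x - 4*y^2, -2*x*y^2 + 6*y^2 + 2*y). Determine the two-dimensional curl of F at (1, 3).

∂F₂/∂x = -2*y^2
∂F₁/∂y = -8*y
Scalar curl = -2*y^2 + 8*y
At (1, 3): 6.

6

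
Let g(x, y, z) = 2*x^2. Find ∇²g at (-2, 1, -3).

∂²g/∂x² = 4
∂²g/∂y² = 0
∂²g/∂z² = 0
∇²g = 4
At (-2, 1, -3): 4.

4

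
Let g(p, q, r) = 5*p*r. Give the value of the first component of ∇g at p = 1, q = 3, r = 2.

10

(∇g)_1 = ∂g/∂p = 5*r
At (1, 3, 2): 10.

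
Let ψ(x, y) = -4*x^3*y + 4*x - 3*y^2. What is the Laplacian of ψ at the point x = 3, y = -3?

210

∂²ψ/∂x² = -24*x*y
∂²ψ/∂y² = -6
∇²ψ = -24*x*y - 6
At (3, -3): 210.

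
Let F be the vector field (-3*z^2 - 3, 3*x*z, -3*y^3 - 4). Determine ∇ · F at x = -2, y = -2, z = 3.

∂F₁/∂x = 0
∂F₂/∂y = 0
∂F₃/∂z = 0
∇·F = 0
At (-2, -2, 3): 0.

0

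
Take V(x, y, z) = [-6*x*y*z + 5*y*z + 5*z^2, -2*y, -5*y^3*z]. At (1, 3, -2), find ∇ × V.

(270, -23, -2)

(∇×V)₁ = ∂V₃/∂y − ∂V₂/∂z = -15*y^2*z
(∇×V)₂ = ∂V₁/∂z − ∂V₃/∂x = -6*x*y + 5*y + 10*z
(∇×V)₃ = ∂V₂/∂x − ∂V₁/∂y = 6*x*z - 5*z
∇×V = (-15*y^2*z, -6*x*y + 5*y + 10*z, 6*x*z - 5*z)
At (1, 3, -2): (270, -23, -2).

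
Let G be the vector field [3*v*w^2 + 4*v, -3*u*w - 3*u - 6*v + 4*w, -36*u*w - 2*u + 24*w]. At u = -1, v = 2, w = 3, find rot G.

(∇×G)₁ = ∂G₃/∂v − ∂G₂/∂w = 3*u - 4
(∇×G)₂ = ∂G₁/∂w − ∂G₃/∂u = 6*v*w + 36*w + 2
(∇×G)₃ = ∂G₂/∂u − ∂G₁/∂v = -3*w^2 - 3*w - 7
∇×G = (3*u - 4, 6*v*w + 36*w + 2, -3*w^2 - 3*w - 7)
At (-1, 2, 3): (-7, 146, -43).

(-7, 146, -43)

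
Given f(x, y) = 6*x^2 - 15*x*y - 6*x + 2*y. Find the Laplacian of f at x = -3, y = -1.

∂²f/∂x² = 12
∂²f/∂y² = 0
∇²f = 12
At (-3, -1): 12.

12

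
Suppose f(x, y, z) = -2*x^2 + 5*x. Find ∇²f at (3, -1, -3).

∂²f/∂x² = -4
∂²f/∂y² = 0
∂²f/∂z² = 0
∇²f = -4
At (3, -1, -3): -4.

-4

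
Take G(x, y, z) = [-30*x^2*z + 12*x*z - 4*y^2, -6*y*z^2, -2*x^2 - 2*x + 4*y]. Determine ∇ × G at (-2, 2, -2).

(∇×G)₁ = ∂G₃/∂y − ∂G₂/∂z = 12*y*z + 4
(∇×G)₂ = ∂G₁/∂z − ∂G₃/∂x = -30*x^2 + 16*x + 2
(∇×G)₃ = ∂G₂/∂x − ∂G₁/∂y = 8*y
∇×G = (12*y*z + 4, -30*x^2 + 16*x + 2, 8*y)
At (-2, 2, -2): (-44, -150, 16).

(-44, -150, 16)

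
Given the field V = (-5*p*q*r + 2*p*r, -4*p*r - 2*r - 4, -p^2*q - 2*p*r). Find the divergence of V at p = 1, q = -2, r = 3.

∂V₁/∂p = -5*q*r + 2*r
∂V₂/∂q = 0
∂V₃/∂r = -2*p
∇·V = -2*p - 5*q*r + 2*r
At (1, -2, 3): 34.

34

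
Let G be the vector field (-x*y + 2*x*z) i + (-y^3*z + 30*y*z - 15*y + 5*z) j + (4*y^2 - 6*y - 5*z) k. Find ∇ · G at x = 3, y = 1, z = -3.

-108

∂G₁/∂x = -y + 2*z
∂G₂/∂y = -3*y^2*z + 30*z - 15
∂G₃/∂z = -5
∇·G = -3*y^2*z - y + 32*z - 20
At (3, 1, -3): -108.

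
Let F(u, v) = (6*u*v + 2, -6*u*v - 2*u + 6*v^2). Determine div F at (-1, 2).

42

∂F₁/∂u = 6*v
∂F₂/∂v = -6*u + 12*v
∇·F = -6*u + 18*v
At (-1, 2): 42.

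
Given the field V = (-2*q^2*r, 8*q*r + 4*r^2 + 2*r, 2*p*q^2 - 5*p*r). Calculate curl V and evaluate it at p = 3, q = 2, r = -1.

(∇×V)₁ = ∂V₃/∂q − ∂V₂/∂r = 4*p*q - 8*q - 8*r - 2
(∇×V)₂ = ∂V₁/∂r − ∂V₃/∂p = -4*q^2 + 5*r
(∇×V)₃ = ∂V₂/∂p − ∂V₁/∂q = 4*q*r
∇×V = (4*p*q - 8*q - 8*r - 2, -4*q^2 + 5*r, 4*q*r)
At (3, 2, -1): (14, -21, -8).

(14, -21, -8)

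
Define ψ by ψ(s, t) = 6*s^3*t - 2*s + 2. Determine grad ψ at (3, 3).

∂ψ/∂s = 18*s^2*t - 2
∂ψ/∂t = 6*s^3
∇ψ = (18*s^2*t - 2, 6*s^3)
At (3, 3): (484, 162).

(484, 162)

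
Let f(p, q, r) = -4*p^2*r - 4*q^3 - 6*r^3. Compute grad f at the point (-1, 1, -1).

(-8, -12, -22)

∂f/∂p = -8*p*r
∂f/∂q = -12*q^2
∂f/∂r = -4*p^2 - 18*r^2
∇f = (-8*p*r, -12*q^2, -4*p^2 - 18*r^2)
At (-1, 1, -1): (-8, -12, -22).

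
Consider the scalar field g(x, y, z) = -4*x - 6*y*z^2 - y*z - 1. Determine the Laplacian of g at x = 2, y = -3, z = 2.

36

∂²g/∂x² = 0
∂²g/∂y² = 0
∂²g/∂z² = -12*y
∇²g = -12*y
At (2, -3, 2): 36.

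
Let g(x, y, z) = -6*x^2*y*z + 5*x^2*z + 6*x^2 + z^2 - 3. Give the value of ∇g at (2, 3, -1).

∂g/∂x = -12*x*y*z + 10*x*z + 12*x
∂g/∂y = -6*x^2*z
∂g/∂z = -6*x^2*y + 5*x^2 + 2*z
∇g = (-12*x*y*z + 10*x*z + 12*x, -6*x^2*z, -6*x^2*y + 5*x^2 + 2*z)
At (2, 3, -1): (76, 24, -54).

(76, 24, -54)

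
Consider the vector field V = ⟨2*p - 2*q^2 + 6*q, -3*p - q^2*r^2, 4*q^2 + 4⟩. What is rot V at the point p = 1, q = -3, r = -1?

(∇×V)₁ = ∂V₃/∂q − ∂V₂/∂r = 2*q^2*r + 8*q
(∇×V)₂ = ∂V₁/∂r − ∂V₃/∂p = 0
(∇×V)₃ = ∂V₂/∂p − ∂V₁/∂q = 4*q - 9
∇×V = (2*q^2*r + 8*q, 0, 4*q - 9)
At (1, -3, -1): (-42, 0, -21).

(-42, 0, -21)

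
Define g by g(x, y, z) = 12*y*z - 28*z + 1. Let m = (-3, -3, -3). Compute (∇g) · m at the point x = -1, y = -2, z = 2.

∂g/∂x = 0
∂g/∂y = 12*z
∂g/∂z = 12*y - 28
∇g at (-1, -2, 2) = (0, 24, -52)
∇g · m = (0)(-3) + (24)(-3) + (-52)(-3) = 84

84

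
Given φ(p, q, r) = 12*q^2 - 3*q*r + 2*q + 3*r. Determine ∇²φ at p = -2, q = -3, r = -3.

∂²φ/∂p² = 0
∂²φ/∂q² = 24
∂²φ/∂r² = 0
∇²φ = 24
At (-2, -3, -3): 24.

24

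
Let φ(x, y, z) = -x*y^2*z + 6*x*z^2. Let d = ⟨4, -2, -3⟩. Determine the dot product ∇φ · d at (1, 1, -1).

63

∂φ/∂x = -y^2*z + 6*z^2
∂φ/∂y = -2*x*y*z
∂φ/∂z = -x*y^2 + 12*x*z
∇φ at (1, 1, -1) = (7, 2, -13)
∇φ · d = (7)(4) + (2)(-2) + (-13)(-3) = 63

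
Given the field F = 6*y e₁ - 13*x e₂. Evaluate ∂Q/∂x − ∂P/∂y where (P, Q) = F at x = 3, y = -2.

∂F₂/∂x = -13
∂F₁/∂y = 6
Scalar curl = -19
At (3, -2): -19.

-19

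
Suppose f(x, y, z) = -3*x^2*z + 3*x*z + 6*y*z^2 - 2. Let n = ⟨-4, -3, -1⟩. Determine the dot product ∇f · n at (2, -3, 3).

∂f/∂x = -6*x*z + 3*z
∂f/∂y = 6*z^2
∂f/∂z = -3*x^2 + 3*x + 12*y*z
∇f at (2, -3, 3) = (-27, 54, -114)
∇f · n = (-27)(-4) + (54)(-3) + (-114)(-1) = 60

60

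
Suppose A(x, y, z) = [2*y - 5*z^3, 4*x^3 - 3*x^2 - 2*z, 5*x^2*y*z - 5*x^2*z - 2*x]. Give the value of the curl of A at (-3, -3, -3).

(-133, 227, 124)

(∇×A)₁ = ∂A₃/∂y − ∂A₂/∂z = 5*x^2*z + 2
(∇×A)₂ = ∂A₁/∂z − ∂A₃/∂x = -10*x*y*z + 10*x*z - 15*z^2 + 2
(∇×A)₃ = ∂A₂/∂x − ∂A₁/∂y = 12*x^2 - 6*x - 2
∇×A = (5*x^2*z + 2, -10*x*y*z + 10*x*z - 15*z^2 + 2, 12*x^2 - 6*x - 2)
At (-3, -3, -3): (-133, 227, 124).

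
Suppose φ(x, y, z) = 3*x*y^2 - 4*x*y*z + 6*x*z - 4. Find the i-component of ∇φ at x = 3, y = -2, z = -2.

-16

(∇φ)_1 = ∂φ/∂x = 3*y^2 - 4*y*z + 6*z
At (3, -2, -2): -16.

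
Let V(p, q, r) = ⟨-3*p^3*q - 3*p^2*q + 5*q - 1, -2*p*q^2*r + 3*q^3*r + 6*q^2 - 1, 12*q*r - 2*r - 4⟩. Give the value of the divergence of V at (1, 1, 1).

12

∂V₁/∂p = -9*p^2*q - 6*p*q
∂V₂/∂q = -4*p*q*r + 9*q^2*r + 12*q
∂V₃/∂r = 12*q - 2
∇·V = -9*p^2*q - 4*p*q*r - 6*p*q + 9*q^2*r + 24*q - 2
At (1, 1, 1): 12.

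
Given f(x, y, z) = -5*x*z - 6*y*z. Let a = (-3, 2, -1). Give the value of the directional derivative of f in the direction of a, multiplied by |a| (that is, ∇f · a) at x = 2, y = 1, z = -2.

10

∂f/∂x = -5*z
∂f/∂y = -6*z
∂f/∂z = -5*x - 6*y
∇f at (2, 1, -2) = (10, 12, -16)
∇f · a = (10)(-3) + (12)(2) + (-16)(-1) = 10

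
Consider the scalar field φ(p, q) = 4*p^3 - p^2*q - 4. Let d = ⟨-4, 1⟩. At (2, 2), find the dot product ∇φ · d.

-164

∂φ/∂p = 12*p^2 - 2*p*q
∂φ/∂q = -p^2
∇φ at (2, 2) = (40, -4)
∇φ · d = (40)(-4) + (-4)(1) = -164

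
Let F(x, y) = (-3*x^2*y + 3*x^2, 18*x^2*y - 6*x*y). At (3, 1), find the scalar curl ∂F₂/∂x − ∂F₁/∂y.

∂F₂/∂x = 36*x*y - 6*y
∂F₁/∂y = -3*x^2
Scalar curl = 3*x^2 + 36*x*y - 6*y
At (3, 1): 129.

129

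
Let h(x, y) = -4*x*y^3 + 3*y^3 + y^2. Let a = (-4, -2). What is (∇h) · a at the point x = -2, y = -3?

∂h/∂x = -4*y^3
∂h/∂y = -12*x*y^2 + 9*y^2 + 2*y
∇h at (-2, -3) = (108, 291)
∇h · a = (108)(-4) + (291)(-2) = -1014

-1014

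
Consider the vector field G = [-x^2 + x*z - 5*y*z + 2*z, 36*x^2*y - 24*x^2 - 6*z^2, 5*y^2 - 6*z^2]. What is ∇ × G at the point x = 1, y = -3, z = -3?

(∇×G)₁ = ∂G₃/∂y − ∂G₂/∂z = 10*y + 12*z
(∇×G)₂ = ∂G₁/∂z − ∂G₃/∂x = x - 5*y + 2
(∇×G)₃ = ∂G₂/∂x − ∂G₁/∂y = 72*x*y - 48*x + 5*z
∇×G = (10*y + 12*z, x - 5*y + 2, 72*x*y - 48*x + 5*z)
At (1, -3, -3): (-66, 18, -279).

(-66, 18, -279)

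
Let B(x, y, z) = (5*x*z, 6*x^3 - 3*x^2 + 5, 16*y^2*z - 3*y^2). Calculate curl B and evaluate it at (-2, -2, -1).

(76, -10, 84)

(∇×B)₁ = ∂B₃/∂y − ∂B₂/∂z = 32*y*z - 6*y
(∇×B)₂ = ∂B₁/∂z − ∂B₃/∂x = 5*x
(∇×B)₃ = ∂B₂/∂x − ∂B₁/∂y = 18*x^2 - 6*x
∇×B = (32*y*z - 6*y, 5*x, 18*x^2 - 6*x)
At (-2, -2, -1): (76, -10, 84).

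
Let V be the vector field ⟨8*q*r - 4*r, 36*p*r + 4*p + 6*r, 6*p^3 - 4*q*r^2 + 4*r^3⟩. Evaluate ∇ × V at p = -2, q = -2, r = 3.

(∇×V)₁ = ∂V₃/∂q − ∂V₂/∂r = -36*p - 4*r^2 - 6
(∇×V)₂ = ∂V₁/∂r − ∂V₃/∂p = -18*p^2 + 8*q - 4
(∇×V)₃ = ∂V₂/∂p − ∂V₁/∂q = 28*r + 4
∇×V = (-36*p - 4*r^2 - 6, -18*p^2 + 8*q - 4, 28*r + 4)
At (-2, -2, 3): (30, -92, 88).

(30, -92, 88)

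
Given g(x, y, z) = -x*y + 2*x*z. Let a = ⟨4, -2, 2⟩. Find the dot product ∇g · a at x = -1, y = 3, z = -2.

-34

∂g/∂x = -y + 2*z
∂g/∂y = -x
∂g/∂z = 2*x
∇g at (-1, 3, -2) = (-7, 1, -2)
∇g · a = (-7)(4) + (1)(-2) + (-2)(2) = -34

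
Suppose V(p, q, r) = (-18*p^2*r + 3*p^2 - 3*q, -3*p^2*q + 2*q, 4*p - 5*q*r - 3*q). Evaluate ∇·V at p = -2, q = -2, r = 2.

∂V₁/∂p = -36*p*r + 6*p
∂V₂/∂q = -3*p^2 + 2
∂V₃/∂r = -5*q
∇·V = -3*p^2 - 36*p*r + 6*p - 5*q + 2
At (-2, -2, 2): 132.

132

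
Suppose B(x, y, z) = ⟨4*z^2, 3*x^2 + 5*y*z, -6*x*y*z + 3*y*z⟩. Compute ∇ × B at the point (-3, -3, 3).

(∇×B)₁ = ∂B₃/∂y − ∂B₂/∂z = -6*x*z - 5*y + 3*z
(∇×B)₂ = ∂B₁/∂z − ∂B₃/∂x = 6*y*z + 8*z
(∇×B)₃ = ∂B₂/∂x − ∂B₁/∂y = 6*x
∇×B = (-6*x*z - 5*y + 3*z, 6*y*z + 8*z, 6*x)
At (-3, -3, 3): (78, -30, -18).

(78, -30, -18)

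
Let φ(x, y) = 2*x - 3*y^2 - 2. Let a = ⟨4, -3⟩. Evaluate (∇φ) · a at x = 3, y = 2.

44

∂φ/∂x = 2
∂φ/∂y = -6*y
∇φ at (3, 2) = (2, -12)
∇φ · a = (2)(4) + (-12)(-3) = 44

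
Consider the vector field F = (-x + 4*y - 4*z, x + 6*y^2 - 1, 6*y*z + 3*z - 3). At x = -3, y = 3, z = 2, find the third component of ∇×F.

-3

(∇×F)_3 = ∂F₂/∂x − ∂F₁/∂y
= 1 − (4)
= -3
At (-3, 3, 2): -3.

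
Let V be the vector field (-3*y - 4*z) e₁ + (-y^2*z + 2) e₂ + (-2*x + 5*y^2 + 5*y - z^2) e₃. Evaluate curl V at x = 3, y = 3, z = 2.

(44, -2, 3)

(∇×V)₁ = ∂V₃/∂y − ∂V₂/∂z = y^2 + 10*y + 5
(∇×V)₂ = ∂V₁/∂z − ∂V₃/∂x = -2
(∇×V)₃ = ∂V₂/∂x − ∂V₁/∂y = 3
∇×V = (y^2 + 10*y + 5, -2, 3)
At (3, 3, 2): (44, -2, 3).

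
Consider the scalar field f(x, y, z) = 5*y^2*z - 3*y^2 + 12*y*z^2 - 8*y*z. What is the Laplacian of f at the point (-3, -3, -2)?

-98

∂²f/∂x² = 0
∂²f/∂y² = 2*(5*z - 3)
∂²f/∂z² = 24*y
∇²f = 24*y + 10*z - 6
At (-3, -3, -2): -98.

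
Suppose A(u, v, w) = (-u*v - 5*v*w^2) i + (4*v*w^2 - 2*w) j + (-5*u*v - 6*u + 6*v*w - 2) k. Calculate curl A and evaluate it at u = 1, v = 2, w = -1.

(∇×A)₁ = ∂A₃/∂v − ∂A₂/∂w = -5*u - 8*v*w + 6*w + 2
(∇×A)₂ = ∂A₁/∂w − ∂A₃/∂u = -10*v*w + 5*v + 6
(∇×A)₃ = ∂A₂/∂u − ∂A₁/∂v = u + 5*w^2
∇×A = (-5*u - 8*v*w + 6*w + 2, -10*v*w + 5*v + 6, u + 5*w^2)
At (1, 2, -1): (7, 36, 6).

(7, 36, 6)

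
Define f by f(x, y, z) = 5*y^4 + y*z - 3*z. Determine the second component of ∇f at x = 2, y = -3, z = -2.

-542

(∇f)_2 = ∂f/∂y = 20*y^3 + z
At (2, -3, -2): -542.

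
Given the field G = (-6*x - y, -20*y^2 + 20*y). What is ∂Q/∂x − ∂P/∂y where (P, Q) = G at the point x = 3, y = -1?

∂G₂/∂x = 0
∂G₁/∂y = -1
Scalar curl = 1
At (3, -1): 1.

1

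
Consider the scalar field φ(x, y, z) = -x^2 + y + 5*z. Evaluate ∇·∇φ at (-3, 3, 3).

∂²φ/∂x² = -2
∂²φ/∂y² = 0
∂²φ/∂z² = 0
∇²φ = -2
At (-3, 3, 3): -2.

-2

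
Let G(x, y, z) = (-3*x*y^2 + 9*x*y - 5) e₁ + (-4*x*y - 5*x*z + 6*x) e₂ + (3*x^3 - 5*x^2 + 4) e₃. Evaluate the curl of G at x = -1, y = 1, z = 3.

(∇×G)₁ = ∂G₃/∂y − ∂G₂/∂z = 5*x
(∇×G)₂ = ∂G₁/∂z − ∂G₃/∂x = -9*x^2 + 10*x
(∇×G)₃ = ∂G₂/∂x − ∂G₁/∂y = 6*x*y - 9*x - 4*y - 5*z + 6
∇×G = (5*x, -9*x^2 + 10*x, 6*x*y - 9*x - 4*y - 5*z + 6)
At (-1, 1, 3): (-5, -19, -10).

(-5, -19, -10)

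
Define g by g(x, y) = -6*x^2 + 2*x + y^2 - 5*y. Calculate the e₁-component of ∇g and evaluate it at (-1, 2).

(∇g)_1 = ∂g/∂x = -12*x + 2
At (-1, 2): 14.

14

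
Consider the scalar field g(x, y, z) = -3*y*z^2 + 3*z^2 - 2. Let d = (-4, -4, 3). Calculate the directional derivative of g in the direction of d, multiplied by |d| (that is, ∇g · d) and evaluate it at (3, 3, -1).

48

∂g/∂x = 0
∂g/∂y = -3*z^2
∂g/∂z = -6*y*z + 6*z
∇g at (3, 3, -1) = (0, -3, 12)
∇g · d = (0)(-4) + (-3)(-4) + (12)(3) = 48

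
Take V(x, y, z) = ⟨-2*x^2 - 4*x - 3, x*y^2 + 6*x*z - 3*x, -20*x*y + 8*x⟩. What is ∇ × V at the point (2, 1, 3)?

(∇×V)₁ = ∂V₃/∂y − ∂V₂/∂z = -26*x
(∇×V)₂ = ∂V₁/∂z − ∂V₃/∂x = 20*y - 8
(∇×V)₃ = ∂V₂/∂x − ∂V₁/∂y = y^2 + 6*z - 3
∇×V = (-26*x, 20*y - 8, y^2 + 6*z - 3)
At (2, 1, 3): (-52, 12, 16).

(-52, 12, 16)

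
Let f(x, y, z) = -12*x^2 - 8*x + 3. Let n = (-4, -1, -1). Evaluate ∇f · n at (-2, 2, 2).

∂f/∂x = -24*x - 8
∂f/∂y = 0
∂f/∂z = 0
∇f at (-2, 2, 2) = (40, 0, 0)
∇f · n = (40)(-4) + (0)(-1) + (0)(-1) = -160

-160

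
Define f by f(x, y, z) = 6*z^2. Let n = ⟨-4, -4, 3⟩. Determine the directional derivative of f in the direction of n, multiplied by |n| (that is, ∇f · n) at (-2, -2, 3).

108

∂f/∂x = 0
∂f/∂y = 0
∂f/∂z = 12*z
∇f at (-2, -2, 3) = (0, 0, 36)
∇f · n = (0)(-4) + (0)(-4) + (36)(3) = 108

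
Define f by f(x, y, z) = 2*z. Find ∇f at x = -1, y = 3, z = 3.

∂f/∂x = 0
∂f/∂y = 0
∂f/∂z = 2
∇f = (0, 0, 2)
At (-1, 3, 3): (0, 0, 2).

(0, 0, 2)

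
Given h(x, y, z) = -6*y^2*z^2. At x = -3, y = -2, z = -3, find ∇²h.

-156

∂²h/∂x² = 0
∂²h/∂y² = -12*z^2
∂²h/∂z² = -12*y^2
∇²h = -12*y^2 - 12*z^2
At (-3, -2, -3): -156.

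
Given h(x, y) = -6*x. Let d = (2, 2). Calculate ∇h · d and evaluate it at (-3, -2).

-12

∂h/∂x = -6
∂h/∂y = 0
∇h at (-3, -2) = (-6, 0)
∇h · d = (-6)(2) + (0)(2) = -12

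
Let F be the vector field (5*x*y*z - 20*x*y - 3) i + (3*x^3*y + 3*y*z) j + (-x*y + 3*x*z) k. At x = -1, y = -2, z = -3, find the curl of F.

(7, 17, -53)

(∇×F)₁ = ∂F₃/∂y − ∂F₂/∂z = -x - 3*y
(∇×F)₂ = ∂F₁/∂z − ∂F₃/∂x = 5*x*y + y - 3*z
(∇×F)₃ = ∂F₂/∂x − ∂F₁/∂y = 9*x^2*y - 5*x*z + 20*x
∇×F = (-x - 3*y, 5*x*y + y - 3*z, 9*x^2*y - 5*x*z + 20*x)
At (-1, -2, -3): (7, 17, -53).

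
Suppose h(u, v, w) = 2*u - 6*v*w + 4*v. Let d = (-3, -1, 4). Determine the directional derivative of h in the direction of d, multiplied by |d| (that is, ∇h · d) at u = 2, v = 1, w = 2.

∂h/∂u = 2
∂h/∂v = -6*w + 4
∂h/∂w = -6*v
∇h at (2, 1, 2) = (2, -8, -6)
∇h · d = (2)(-3) + (-8)(-1) + (-6)(4) = -22

-22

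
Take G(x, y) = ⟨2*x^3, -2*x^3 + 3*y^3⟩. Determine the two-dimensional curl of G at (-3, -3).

∂G₂/∂x = -6*x^2
∂G₁/∂y = 0
Scalar curl = -6*x^2
At (-3, -3): -54.

-54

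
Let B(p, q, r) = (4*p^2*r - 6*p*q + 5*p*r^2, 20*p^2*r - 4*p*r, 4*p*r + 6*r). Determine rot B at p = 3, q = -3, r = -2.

(∇×B)₁ = ∂B₃/∂q − ∂B₂/∂r = -20*p^2 + 4*p
(∇×B)₂ = ∂B₁/∂r − ∂B₃/∂p = 4*p^2 + 10*p*r - 4*r
(∇×B)₃ = ∂B₂/∂p − ∂B₁/∂q = 40*p*r + 6*p - 4*r
∇×B = (-20*p^2 + 4*p, 4*p^2 + 10*p*r - 4*r, 40*p*r + 6*p - 4*r)
At (3, -3, -2): (-168, -16, -214).

(-168, -16, -214)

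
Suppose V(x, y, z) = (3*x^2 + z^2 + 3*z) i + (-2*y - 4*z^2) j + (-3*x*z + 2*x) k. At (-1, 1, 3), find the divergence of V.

∂V₁/∂x = 6*x
∂V₂/∂y = -2
∂V₃/∂z = -3*x
∇·V = 3*x - 2
At (-1, 1, 3): -5.

-5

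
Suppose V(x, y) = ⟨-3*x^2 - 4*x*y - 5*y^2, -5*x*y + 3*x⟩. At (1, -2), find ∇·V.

-3

∂V₁/∂x = -6*x - 4*y
∂V₂/∂y = -5*x
∇·V = -11*x - 4*y
At (1, -2): -3.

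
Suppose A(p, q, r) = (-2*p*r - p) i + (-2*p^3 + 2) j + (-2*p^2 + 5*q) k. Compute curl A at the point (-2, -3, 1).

(∇×A)₁ = ∂A₃/∂q − ∂A₂/∂r = 5
(∇×A)₂ = ∂A₁/∂r − ∂A₃/∂p = 2*p
(∇×A)₃ = ∂A₂/∂p − ∂A₁/∂q = -6*p^2
∇×A = (5, 2*p, -6*p^2)
At (-2, -3, 1): (5, -4, -24).

(5, -4, -24)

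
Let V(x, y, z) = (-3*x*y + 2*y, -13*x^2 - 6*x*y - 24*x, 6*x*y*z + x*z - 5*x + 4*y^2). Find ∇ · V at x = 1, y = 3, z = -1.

4

∂V₁/∂x = -3*y
∂V₂/∂y = -6*x
∂V₃/∂z = 6*x*y + x
∇·V = 6*x*y - 5*x - 3*y
At (1, 3, -1): 4.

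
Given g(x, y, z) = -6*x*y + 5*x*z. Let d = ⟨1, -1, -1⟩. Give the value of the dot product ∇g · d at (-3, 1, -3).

-24

∂g/∂x = -6*y + 5*z
∂g/∂y = -6*x
∂g/∂z = 5*x
∇g at (-3, 1, -3) = (-21, 18, -15)
∇g · d = (-21)(1) + (18)(-1) + (-15)(-1) = -24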